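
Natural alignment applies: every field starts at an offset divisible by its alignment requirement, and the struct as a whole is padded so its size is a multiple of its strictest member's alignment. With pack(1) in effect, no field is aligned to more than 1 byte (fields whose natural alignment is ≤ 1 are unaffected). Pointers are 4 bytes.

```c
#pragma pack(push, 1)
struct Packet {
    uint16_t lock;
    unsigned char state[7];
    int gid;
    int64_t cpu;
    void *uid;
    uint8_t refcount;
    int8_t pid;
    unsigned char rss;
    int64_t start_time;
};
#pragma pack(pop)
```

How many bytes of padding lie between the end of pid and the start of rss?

@0: lock [2B, align 1] → 2
@2: state [7B, align 1] → 9
@9: gid [4B, align 1] → 13
@13: cpu [8B, align 1] → 21
@21: uid [4B, align 1] → 25
@25: refcount [1B, align 1] → 26
@26: pid [1B, align 1] → 27
@27: rss [1B, align 1] → 28

0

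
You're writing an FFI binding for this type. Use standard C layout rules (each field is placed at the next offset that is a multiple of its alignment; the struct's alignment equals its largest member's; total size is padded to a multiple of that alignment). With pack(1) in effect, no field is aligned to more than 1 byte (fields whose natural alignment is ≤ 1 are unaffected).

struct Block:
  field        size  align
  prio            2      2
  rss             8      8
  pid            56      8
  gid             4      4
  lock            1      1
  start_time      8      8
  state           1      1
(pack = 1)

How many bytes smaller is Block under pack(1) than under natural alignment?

16

natural layout:
  prio at 0 (size 2, align 2) → ends 2
  pad 6 to align 8 for rss
  rss at 8 (size 8, align 8) → ends 16
  pid at 16 (size 56, align 8) → ends 72
  gid at 72 (size 4, align 4) → ends 76
  lock at 76 (size 1, align 1) → ends 77
  pad 3 to align 8 for start_time
  start_time at 80 (size 8, align 8) → ends 88
  state at 88 (size 1, align 1) → ends 89
  tail pad 7 to reach multiple of 8
  total 96 bytes, alignment 8
packed(1) layout:
  prio at 0 (size 2, align 1) → ends 2
  rss at 2 (size 8, align 1) → ends 10
  pid at 10 (size 56, align 1) → ends 66
  gid at 66 (size 4, align 1) → ends 70
  lock at 70 (size 1, align 1) → ends 71
  start_time at 71 (size 8, align 1) → ends 79
  state at 79 (size 1, align 1) → ends 80
  total 80 bytes, alignment 1
96 − 80 = 16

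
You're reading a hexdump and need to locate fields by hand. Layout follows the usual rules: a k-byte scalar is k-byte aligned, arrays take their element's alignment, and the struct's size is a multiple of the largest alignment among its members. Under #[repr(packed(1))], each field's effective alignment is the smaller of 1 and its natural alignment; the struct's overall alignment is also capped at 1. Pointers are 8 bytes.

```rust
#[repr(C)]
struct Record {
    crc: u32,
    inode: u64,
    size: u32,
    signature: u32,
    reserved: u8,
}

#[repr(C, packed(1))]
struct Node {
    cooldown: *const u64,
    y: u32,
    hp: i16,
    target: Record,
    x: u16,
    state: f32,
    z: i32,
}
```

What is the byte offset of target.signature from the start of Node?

34

Record: crc at 0 (size 4, align 4) → ends 4; pad 4 to align 8 for inode; inode at 8 (size 8, align 8) → ends 16; size at 16 (size 4, align 4) → ends 20; signature at 20 (size 4, align 4) → ends 24; reserved at 24 (size 1, align 1) → ends 25; tail pad 7 to reach multiple of 8; total 32 bytes, alignment 8
cooldown at 0 (size 8, align 1) → ends 8
y at 8 (size 4, align 1) → ends 12
hp at 12 (size 2, align 1) → ends 14
target at 14 (size 32, align 1) → ends 46
within Record: signature at 20
14 + 20 = 34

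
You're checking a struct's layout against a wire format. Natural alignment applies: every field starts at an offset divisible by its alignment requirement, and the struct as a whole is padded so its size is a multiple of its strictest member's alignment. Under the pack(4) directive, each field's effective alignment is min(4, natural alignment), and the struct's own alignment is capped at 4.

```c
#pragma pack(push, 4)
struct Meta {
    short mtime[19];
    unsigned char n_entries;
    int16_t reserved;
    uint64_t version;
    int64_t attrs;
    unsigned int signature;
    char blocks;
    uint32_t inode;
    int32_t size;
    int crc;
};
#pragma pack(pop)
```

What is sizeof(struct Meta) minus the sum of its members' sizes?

6

@0: mtime [38B, align 2] → 38
@38: n_entries [1B, align 1] → 39
+1 pad (align 2)
@40: reserved [2B, align 2] → 42
+2 pad (align 4)
@44: version [8B, align 4] → 52
@52: attrs [8B, align 4] → 60
@60: signature [4B, align 4] → 64
@64: blocks [1B, align 1] → 65
+3 pad (align 4)
@68: inode [4B, align 4] → 72
@72: size [4B, align 4] → 76
@76: crc [4B, align 4] → 80
size 80, align 4
data bytes 74, size 80 → padding 6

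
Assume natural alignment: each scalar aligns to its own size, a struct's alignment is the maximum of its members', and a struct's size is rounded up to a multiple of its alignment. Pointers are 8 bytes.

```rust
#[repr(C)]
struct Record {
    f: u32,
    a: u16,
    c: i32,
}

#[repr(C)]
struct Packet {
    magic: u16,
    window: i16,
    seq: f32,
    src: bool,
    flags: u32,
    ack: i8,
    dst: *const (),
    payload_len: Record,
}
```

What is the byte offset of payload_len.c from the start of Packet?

Record: 0..4  f  (4B, 4-aligned); 4..6  a  (2B, 2-aligned); 6..8  -- padding (2B); 8..12  c  (4B, 4-aligned); sizeof = 12, alignof = 4
0..2  magic  (2B, 2-aligned)
2..4  window  (2B, 2-aligned)
4..8  seq  (4B, 4-aligned)
8..9  src  (1B, 1-aligned)
9..12  -- padding (3B)
12..16  flags  (4B, 4-aligned)
16..17  ack  (1B, 1-aligned)
17..24  -- padding (7B)
24..32  dst  (8B, 8-aligned)
32..44  payload_len  (12B, 4-aligned)
within Record: c at 8
32 + 8 = 40

40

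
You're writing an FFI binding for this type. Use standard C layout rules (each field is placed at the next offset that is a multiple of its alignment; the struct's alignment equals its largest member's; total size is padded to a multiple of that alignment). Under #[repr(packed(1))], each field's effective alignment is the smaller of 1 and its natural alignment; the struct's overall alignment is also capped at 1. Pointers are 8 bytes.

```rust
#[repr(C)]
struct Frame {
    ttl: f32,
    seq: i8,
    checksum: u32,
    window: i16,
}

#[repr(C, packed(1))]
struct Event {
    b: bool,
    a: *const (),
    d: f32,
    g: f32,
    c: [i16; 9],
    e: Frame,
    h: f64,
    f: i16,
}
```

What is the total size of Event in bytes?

61

Frame: 0..4  ttl  (4B, 4-aligned); 4..5  seq  (1B, 1-aligned); 5..8  -- padding (3B); 8..12  checksum  (4B, 4-aligned); 12..14  window  (2B, 2-aligned); 14..16  -- tail padding (2B); sizeof = 16, alignof = 4
0..1  b  (1B, 1-aligned)
1..9  a  (8B, 1-aligned)
9..13  d  (4B, 1-aligned)
13..17  g  (4B, 1-aligned)
17..35  c  (18B, 1-aligned)
35..51  e  (16B, 1-aligned)
51..59  h  (8B, 1-aligned)
59..61  f  (2B, 1-aligned)
sizeof = 61, alignof = 1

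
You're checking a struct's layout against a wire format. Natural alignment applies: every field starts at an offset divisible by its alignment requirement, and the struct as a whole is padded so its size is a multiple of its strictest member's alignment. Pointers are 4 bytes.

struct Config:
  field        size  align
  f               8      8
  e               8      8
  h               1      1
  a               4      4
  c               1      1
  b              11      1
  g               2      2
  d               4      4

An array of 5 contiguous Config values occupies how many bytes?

240

f at 0 (size 8, align 8) → ends 8
e at 8 (size 8, align 8) → ends 16
h at 16 (size 1, align 1) → ends 17
pad 3 to align 4 for a
a at 20 (size 4, align 4) → ends 24
c at 24 (size 1, align 1) → ends 25
b at 25 (size 11, align 1) → ends 36
g at 36 (size 2, align 2) → ends 38
pad 2 to align 4 for d
d at 40 (size 4, align 4) → ends 44
tail pad 4 to reach multiple of 8
total 48 bytes, alignment 8
array of 5: 5 × 48 = 240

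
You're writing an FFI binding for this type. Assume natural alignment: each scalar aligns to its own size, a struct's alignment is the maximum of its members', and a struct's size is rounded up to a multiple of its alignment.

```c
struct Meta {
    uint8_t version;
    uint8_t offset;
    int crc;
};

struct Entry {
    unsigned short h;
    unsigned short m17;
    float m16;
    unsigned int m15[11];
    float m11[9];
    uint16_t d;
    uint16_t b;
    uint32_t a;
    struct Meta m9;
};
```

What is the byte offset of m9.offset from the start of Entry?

97

Meta: @0: version [1B, align 1] → 1; @1: offset [1B, align 1] → 2; +2 pad (align 4); @4: crc [4B, align 4] → 8; size 8, align 4
@0: h [2B, align 2] → 2
@2: m17 [2B, align 2] → 4
@4: m16 [4B, align 4] → 8
@8: m15 [44B, align 4] → 52
@52: m11 [36B, align 4] → 88
@88: d [2B, align 2] → 90
@90: b [2B, align 2] → 92
@92: a [4B, align 4] → 96
@96: m9 [8B, align 4] → 104
within Meta: offset at 1
96 + 1 = 97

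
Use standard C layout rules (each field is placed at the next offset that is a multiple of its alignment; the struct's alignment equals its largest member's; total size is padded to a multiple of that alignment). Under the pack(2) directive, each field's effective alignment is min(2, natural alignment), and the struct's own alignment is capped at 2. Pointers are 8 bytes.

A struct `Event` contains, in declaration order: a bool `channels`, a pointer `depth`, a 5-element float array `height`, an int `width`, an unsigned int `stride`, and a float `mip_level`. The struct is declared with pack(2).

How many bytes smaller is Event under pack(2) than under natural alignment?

6

natural layout:
  @0: channels [1B, align 1] → 1
  +7 pad (align 8)
  @8: depth [8B, align 8] → 16
  @16: height [20B, align 4] → 36
  @36: width [4B, align 4] → 40
  @40: stride [4B, align 4] → 44
  @44: mip_level [4B, align 4] → 48
  size 48, align 8
packed(2) layout:
  @0: channels [1B, align 1] → 1
  +1 pad (align 2)
  @2: depth [8B, align 2] → 10
  @10: height [20B, align 2] → 30
  @30: width [4B, align 2] → 34
  @34: stride [4B, align 2] → 38
  @38: mip_level [4B, align 2] → 42
  size 42, align 2
48 − 42 = 6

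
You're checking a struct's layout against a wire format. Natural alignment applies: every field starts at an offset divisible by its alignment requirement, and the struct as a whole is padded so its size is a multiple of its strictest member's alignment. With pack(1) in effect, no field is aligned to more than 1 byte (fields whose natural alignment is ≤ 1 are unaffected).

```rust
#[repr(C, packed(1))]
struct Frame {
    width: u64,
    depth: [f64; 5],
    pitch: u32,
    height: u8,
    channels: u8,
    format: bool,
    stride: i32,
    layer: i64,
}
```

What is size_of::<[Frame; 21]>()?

width at 0 (size 8, align 1) → ends 8
depth at 8 (size 40, align 1) → ends 48
pitch at 48 (size 4, align 1) → ends 52
height at 52 (size 1, align 1) → ends 53
channels at 53 (size 1, align 1) → ends 54
format at 54 (size 1, align 1) → ends 55
stride at 55 (size 4, align 1) → ends 59
layer at 59 (size 8, align 1) → ends 67
total 67 bytes, alignment 1
array of 21: 21 × 67 = 1407

1407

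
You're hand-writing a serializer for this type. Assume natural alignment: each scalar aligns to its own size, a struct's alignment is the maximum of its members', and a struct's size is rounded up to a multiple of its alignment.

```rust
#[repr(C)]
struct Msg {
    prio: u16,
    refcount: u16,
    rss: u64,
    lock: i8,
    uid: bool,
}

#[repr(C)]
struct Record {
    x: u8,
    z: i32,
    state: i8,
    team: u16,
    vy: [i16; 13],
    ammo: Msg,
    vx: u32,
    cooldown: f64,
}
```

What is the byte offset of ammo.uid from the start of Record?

57

Msg: prio at 0 (size 2, align 2) → ends 2; refcount at 2 (size 2, align 2) → ends 4; pad 4 to align 8 for rss; rss at 8 (size 8, align 8) → ends 16; lock at 16 (size 1, align 1) → ends 17; uid at 17 (size 1, align 1) → ends 18; tail pad 6 to reach multiple of 8; total 24 bytes, alignment 8
x at 0 (size 1, align 1) → ends 1
pad 3 to align 4 for z
z at 4 (size 4, align 4) → ends 8
state at 8 (size 1, align 1) → ends 9
pad 1 to align 2 for team
team at 10 (size 2, align 2) → ends 12
vy at 12 (size 26, align 2) → ends 38
pad 2 to align 8 for ammo
ammo at 40 (size 24, align 8) → ends 64
within Msg: uid at 17
40 + 17 = 57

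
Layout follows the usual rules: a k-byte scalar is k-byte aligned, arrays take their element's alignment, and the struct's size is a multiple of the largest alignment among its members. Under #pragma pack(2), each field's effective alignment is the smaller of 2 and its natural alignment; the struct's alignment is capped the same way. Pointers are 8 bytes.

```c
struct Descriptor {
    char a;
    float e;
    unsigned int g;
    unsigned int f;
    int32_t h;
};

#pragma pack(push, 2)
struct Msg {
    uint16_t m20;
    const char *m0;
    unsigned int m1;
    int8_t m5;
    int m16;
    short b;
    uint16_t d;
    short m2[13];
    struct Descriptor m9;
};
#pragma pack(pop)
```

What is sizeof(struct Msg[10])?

Descriptor: @0: a [1B, align 1] → 1; +3 pad (align 4); @4: e [4B, align 4] → 8; @8: g [4B, align 4] → 12; @12: f [4B, align 4] → 16; @16: h [4B, align 4] → 20; size 20, align 4
@0: m20 [2B, align 2] → 2
@2: m0 [8B, align 2] → 10
@10: m1 [4B, align 2] → 14
@14: m5 [1B, align 1] → 15
+1 pad (align 2)
@16: m16 [4B, align 2] → 20
@20: b [2B, align 2] → 22
@22: d [2B, align 2] → 24
@24: m2 [26B, align 2] → 50
@50: m9 [20B, align 2] → 70
size 70, align 2
array of 10: 10 × 70 = 700

700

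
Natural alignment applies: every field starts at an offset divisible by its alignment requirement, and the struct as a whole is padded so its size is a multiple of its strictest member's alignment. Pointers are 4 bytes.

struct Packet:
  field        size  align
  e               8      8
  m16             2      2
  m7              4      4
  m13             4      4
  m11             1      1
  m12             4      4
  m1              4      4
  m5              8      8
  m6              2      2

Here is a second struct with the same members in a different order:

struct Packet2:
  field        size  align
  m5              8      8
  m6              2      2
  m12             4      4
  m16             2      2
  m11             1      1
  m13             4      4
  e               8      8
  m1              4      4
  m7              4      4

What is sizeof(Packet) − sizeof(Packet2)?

0..8  e  (8B, 8-aligned)
8..10  m16  (2B, 2-aligned)
10..12  -- padding (2B)
12..16  m7  (4B, 4-aligned)
16..20  m13  (4B, 4-aligned)
20..21  m11  (1B, 1-aligned)
21..24  -- padding (3B)
24..28  m12  (4B, 4-aligned)
28..32  m1  (4B, 4-aligned)
32..40  m5  (8B, 8-aligned)
40..42  m6  (2B, 2-aligned)
42..48  -- tail padding (6B)
sizeof = 48, alignof = 8
— Packet2 —
0..8  m5  (8B, 8-aligned)
8..10  m6  (2B, 2-aligned)
10..12  -- padding (2B)
12..16  m12  (4B, 4-aligned)
16..18  m16  (2B, 2-aligned)
18..19  m11  (1B, 1-aligned)
19..20  -- padding (1B)
20..24  m13  (4B, 4-aligned)
24..32  e  (8B, 8-aligned)
32..36  m1  (4B, 4-aligned)
36..40  m7  (4B, 4-aligned)
sizeof = 40, alignof = 8
48 − 40 = 8

8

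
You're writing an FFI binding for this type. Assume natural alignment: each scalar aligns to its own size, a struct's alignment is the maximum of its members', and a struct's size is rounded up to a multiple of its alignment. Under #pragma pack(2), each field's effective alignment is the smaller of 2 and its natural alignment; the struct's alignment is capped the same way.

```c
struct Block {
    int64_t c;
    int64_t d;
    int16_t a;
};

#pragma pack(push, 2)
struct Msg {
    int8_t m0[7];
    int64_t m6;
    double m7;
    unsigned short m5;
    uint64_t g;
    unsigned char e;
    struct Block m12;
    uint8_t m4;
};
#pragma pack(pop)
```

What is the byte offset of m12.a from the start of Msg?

Block: 0..8  c  (8B, 8-aligned); 8..16  d  (8B, 8-aligned); 16..18  a  (2B, 2-aligned); 18..24  -- tail padding (6B); sizeof = 24, alignof = 8
0..7  m0  (7B, 1-aligned)
7..8  -- padding (1B)
8..16  m6  (8B, 2-aligned)
16..24  m7  (8B, 2-aligned)
24..26  m5  (2B, 2-aligned)
26..34  g  (8B, 2-aligned)
34..35  e  (1B, 1-aligned)
35..36  -- padding (1B)
36..60  m12  (24B, 2-aligned)
within Block: a at 16
36 + 16 = 52

52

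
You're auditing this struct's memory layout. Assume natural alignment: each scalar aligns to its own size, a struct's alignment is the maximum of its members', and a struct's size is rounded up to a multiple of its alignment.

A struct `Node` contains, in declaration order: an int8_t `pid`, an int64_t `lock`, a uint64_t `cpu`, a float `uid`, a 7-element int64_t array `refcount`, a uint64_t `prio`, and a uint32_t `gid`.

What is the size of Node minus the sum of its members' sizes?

0..1  pid  (1B, 1-aligned)
1..8  -- padding (7B)
8..16  lock  (8B, 8-aligned)
16..24  cpu  (8B, 8-aligned)
24..28  uid  (4B, 4-aligned)
28..32  -- padding (4B)
32..88  refcount  (56B, 8-aligned)
88..96  prio  (8B, 8-aligned)
96..100  gid  (4B, 4-aligned)
100..104  -- tail padding (4B)
sizeof = 104, alignof = 8
data bytes 89, size 104 → padding 15

15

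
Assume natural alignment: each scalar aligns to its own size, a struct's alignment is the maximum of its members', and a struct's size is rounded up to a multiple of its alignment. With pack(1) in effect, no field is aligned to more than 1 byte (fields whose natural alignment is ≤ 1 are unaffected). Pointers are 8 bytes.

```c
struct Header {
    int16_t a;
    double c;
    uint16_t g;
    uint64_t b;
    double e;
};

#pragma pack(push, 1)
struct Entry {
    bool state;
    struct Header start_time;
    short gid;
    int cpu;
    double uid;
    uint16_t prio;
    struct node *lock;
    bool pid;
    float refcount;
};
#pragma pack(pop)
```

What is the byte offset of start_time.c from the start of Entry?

Header: a at 0 (size 2, align 2) → ends 2; pad 6 to align 8 for c; c at 8 (size 8, align 8) → ends 16; g at 16 (size 2, align 2) → ends 18; pad 6 to align 8 for b; b at 24 (size 8, align 8) → ends 32; e at 32 (size 8, align 8) → ends 40; total 40 bytes, alignment 8
state at 0 (size 1, align 1) → ends 1
start_time at 1 (size 40, align 1) → ends 41
within Header: c at 8
1 + 8 = 9

9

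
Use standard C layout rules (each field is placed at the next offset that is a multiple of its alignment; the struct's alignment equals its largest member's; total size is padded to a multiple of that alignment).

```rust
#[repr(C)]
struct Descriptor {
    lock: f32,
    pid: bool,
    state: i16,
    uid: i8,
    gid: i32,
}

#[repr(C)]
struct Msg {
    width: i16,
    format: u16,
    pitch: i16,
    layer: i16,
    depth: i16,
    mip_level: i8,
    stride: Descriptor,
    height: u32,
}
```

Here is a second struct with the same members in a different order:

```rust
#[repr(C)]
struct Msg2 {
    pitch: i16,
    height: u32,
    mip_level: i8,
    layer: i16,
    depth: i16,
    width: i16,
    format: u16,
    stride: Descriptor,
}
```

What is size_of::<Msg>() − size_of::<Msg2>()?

Descriptor: @0: lock [4B, align 4] → 4; @4: pid [1B, align 1] → 5; +1 pad (align 2); @6: state [2B, align 2] → 8; @8: uid [1B, align 1] → 9; +3 pad (align 4); @12: gid [4B, align 4] → 16; size 16, align 4
@0: width [2B, align 2] → 2
@2: format [2B, align 2] → 4
@4: pitch [2B, align 2] → 6
@6: layer [2B, align 2] → 8
@8: depth [2B, align 2] → 10
@10: mip_level [1B, align 1] → 11
+1 pad (align 4)
@12: stride [16B, align 4] → 28
@28: height [4B, align 4] → 32
size 32, align 4
— Msg2 —
@0: pitch [2B, align 2] → 2
+2 pad (align 4)
@4: height [4B, align 4] → 8
@8: mip_level [1B, align 1] → 9
+1 pad (align 2)
@10: layer [2B, align 2] → 12
@12: depth [2B, align 2] → 14
@14: width [2B, align 2] → 16
@16: format [2B, align 2] → 18
+2 pad (align 4)
@20: stride [16B, align 4] → 36
size 36, align 4
32 − 36 = -4

-4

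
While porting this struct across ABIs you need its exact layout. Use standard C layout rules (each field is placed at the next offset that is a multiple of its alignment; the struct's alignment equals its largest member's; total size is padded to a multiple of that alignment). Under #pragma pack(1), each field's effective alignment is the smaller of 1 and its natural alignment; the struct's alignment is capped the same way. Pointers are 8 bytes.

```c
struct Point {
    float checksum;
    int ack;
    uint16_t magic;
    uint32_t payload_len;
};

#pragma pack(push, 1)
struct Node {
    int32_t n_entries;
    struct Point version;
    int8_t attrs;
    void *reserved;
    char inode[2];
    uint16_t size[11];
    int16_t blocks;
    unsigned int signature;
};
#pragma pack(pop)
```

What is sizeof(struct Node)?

59 bytes

Point: 0..4  checksum  (4B, 4-aligned); 4..8  ack  (4B, 4-aligned); 8..10  magic  (2B, 2-aligned); 10..12  -- padding (2B); 12..16  payload_len  (4B, 4-aligned); sizeof = 16, alignof = 4
0..4  n_entries  (4B, 1-aligned)
4..20  version  (16B, 1-aligned)
20..21  attrs  (1B, 1-aligned)
21..29  reserved  (8B, 1-aligned)
29..31  inode  (2B, 1-aligned)
31..53  size  (22B, 1-aligned)
53..55  blocks  (2B, 1-aligned)
55..59  signature  (4B, 1-aligned)
sizeof = 59, alignof = 1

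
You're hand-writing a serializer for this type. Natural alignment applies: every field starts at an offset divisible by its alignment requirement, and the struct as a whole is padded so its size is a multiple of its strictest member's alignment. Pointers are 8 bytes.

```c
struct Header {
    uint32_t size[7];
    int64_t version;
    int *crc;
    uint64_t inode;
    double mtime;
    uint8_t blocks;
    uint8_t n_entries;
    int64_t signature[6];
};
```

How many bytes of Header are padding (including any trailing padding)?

10

@0: size [28B, align 4] → 28
+4 pad (align 8)
@32: version [8B, align 8] → 40
@40: crc [8B, align 8] → 48
@48: inode [8B, align 8] → 56
@56: mtime [8B, align 8] → 64
@64: blocks [1B, align 1] → 65
@65: n_entries [1B, align 1] → 66
+6 pad (align 8)
@72: signature [48B, align 8] → 120
size 120, align 8
data bytes 110, size 120 → padding 10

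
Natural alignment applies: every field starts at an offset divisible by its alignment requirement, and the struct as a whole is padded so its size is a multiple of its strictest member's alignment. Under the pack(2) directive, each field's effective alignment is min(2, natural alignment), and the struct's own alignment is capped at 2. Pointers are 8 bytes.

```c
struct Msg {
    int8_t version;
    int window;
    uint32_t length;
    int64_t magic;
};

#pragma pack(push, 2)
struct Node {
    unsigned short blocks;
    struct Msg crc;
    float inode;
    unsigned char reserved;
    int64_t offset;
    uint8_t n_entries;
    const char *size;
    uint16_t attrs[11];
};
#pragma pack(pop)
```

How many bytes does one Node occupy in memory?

Msg: 0..1  version  (1B, 1-aligned); 1..4  -- padding (3B); 4..8  window  (4B, 4-aligned); 8..12  length  (4B, 4-aligned); 12..16  -- padding (4B); 16..24  magic  (8B, 8-aligned); sizeof = 24, alignof = 8
0..2  blocks  (2B, 2-aligned)
2..26  crc  (24B, 2-aligned)
26..30  inode  (4B, 2-aligned)
30..31  reserved  (1B, 1-aligned)
31..32  -- padding (1B)
32..40  offset  (8B, 2-aligned)
40..41  n_entries  (1B, 1-aligned)
41..42  -- padding (1B)
42..50  size  (8B, 2-aligned)
50..72  attrs  (22B, 2-aligned)
sizeof = 72, alignof = 2

72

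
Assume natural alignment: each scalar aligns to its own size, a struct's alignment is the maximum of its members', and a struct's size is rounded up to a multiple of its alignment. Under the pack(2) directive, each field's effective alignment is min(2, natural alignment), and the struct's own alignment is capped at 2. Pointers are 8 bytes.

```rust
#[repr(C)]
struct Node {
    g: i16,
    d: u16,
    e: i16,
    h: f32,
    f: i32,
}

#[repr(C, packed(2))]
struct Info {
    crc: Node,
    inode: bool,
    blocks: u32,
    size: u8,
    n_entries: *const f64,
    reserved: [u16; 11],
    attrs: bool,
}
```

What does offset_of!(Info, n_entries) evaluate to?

Node: 0..2  g  (2B, 2-aligned); 2..4  d  (2B, 2-aligned); 4..6  e  (2B, 2-aligned); 6..8  -- padding (2B); 8..12  h  (4B, 4-aligned); 12..16  f  (4B, 4-aligned); sizeof = 16, alignof = 4
0..16  crc  (16B, 2-aligned)
16..17  inode  (1B, 1-aligned)
17..18  -- padding (1B)
18..22  blocks  (4B, 2-aligned)
22..23  size  (1B, 1-aligned)
23..24  -- padding (1B)
24..32  n_entries  (8B, 2-aligned)

24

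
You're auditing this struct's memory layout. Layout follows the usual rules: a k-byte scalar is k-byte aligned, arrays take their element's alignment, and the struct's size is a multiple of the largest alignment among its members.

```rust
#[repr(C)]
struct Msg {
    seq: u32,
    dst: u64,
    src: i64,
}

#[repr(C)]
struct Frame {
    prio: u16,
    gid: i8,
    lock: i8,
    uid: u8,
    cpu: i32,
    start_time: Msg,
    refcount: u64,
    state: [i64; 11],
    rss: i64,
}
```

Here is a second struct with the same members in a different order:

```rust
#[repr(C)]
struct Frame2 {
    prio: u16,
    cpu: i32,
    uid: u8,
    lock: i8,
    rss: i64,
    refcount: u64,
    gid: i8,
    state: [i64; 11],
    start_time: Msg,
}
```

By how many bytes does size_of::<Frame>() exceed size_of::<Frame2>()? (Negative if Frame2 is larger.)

Msg: seq at 0 (size 4, align 4) → ends 4; pad 4 to align 8 for dst; dst at 8 (size 8, align 8) → ends 16; src at 16 (size 8, align 8) → ends 24; total 24 bytes, alignment 8
prio at 0 (size 2, align 2) → ends 2
gid at 2 (size 1, align 1) → ends 3
lock at 3 (size 1, align 1) → ends 4
uid at 4 (size 1, align 1) → ends 5
pad 3 to align 4 for cpu
cpu at 8 (size 4, align 4) → ends 12
pad 4 to align 8 for start_time
start_time at 16 (size 24, align 8) → ends 40
refcount at 40 (size 8, align 8) → ends 48
state at 48 (size 88, align 8) → ends 136
rss at 136 (size 8, align 8) → ends 144
total 144 bytes, alignment 8
— Frame2 —
prio at 0 (size 2, align 2) → ends 2
pad 2 to align 4 for cpu
cpu at 4 (size 4, align 4) → ends 8
uid at 8 (size 1, align 1) → ends 9
lock at 9 (size 1, align 1) → ends 10
pad 6 to align 8 for rss
rss at 16 (size 8, align 8) → ends 24
refcount at 24 (size 8, align 8) → ends 32
gid at 32 (size 1, align 1) → ends 33
pad 7 to align 8 for state
state at 40 (size 88, align 8) → ends 128
start_time at 128 (size 24, align 8) → ends 152
total 152 bytes, alignment 8
144 − 152 = -8

-8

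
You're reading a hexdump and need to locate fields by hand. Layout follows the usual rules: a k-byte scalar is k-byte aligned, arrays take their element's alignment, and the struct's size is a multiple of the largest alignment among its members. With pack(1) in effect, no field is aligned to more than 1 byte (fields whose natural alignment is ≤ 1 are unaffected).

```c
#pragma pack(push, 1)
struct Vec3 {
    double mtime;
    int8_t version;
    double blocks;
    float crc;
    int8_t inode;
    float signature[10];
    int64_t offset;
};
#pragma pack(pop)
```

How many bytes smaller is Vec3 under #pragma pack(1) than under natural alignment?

natural layout:
  mtime at 0 (size 8, align 8) → ends 8
  version at 8 (size 1, align 1) → ends 9
  pad 7 to align 8 for blocks
  blocks at 16 (size 8, align 8) → ends 24
  crc at 24 (size 4, align 4) → ends 28
  inode at 28 (size 1, align 1) → ends 29
  pad 3 to align 4 for signature
  signature at 32 (size 40, align 4) → ends 72
  offset at 72 (size 8, align 8) → ends 80
  total 80 bytes, alignment 8
packed(1) layout:
  mtime at 0 (size 8, align 1) → ends 8
  version at 8 (size 1, align 1) → ends 9
  blocks at 9 (size 8, align 1) → ends 17
  crc at 17 (size 4, align 1) → ends 21
  inode at 21 (size 1, align 1) → ends 22
  signature at 22 (size 40, align 1) → ends 62
  offset at 62 (size 8, align 1) → ends 70
  total 70 bytes, alignment 1
80 − 70 = 10

10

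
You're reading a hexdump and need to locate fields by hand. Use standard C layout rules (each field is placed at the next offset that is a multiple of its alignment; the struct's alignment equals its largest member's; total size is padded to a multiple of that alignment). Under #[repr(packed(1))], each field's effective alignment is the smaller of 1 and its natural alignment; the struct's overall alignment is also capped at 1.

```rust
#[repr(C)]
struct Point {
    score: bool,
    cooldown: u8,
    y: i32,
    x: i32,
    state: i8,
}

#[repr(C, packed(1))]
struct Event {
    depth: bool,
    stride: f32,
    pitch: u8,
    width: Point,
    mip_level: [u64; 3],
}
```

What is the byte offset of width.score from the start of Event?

Point: score at 0 (size 1, align 1) → ends 1; cooldown at 1 (size 1, align 1) → ends 2; pad 2 to align 4 for y; y at 4 (size 4, align 4) → ends 8; x at 8 (size 4, align 4) → ends 12; state at 12 (size 1, align 1) → ends 13; tail pad 3 to reach multiple of 4; total 16 bytes, alignment 4
depth at 0 (size 1, align 1) → ends 1
stride at 1 (size 4, align 1) → ends 5
pitch at 5 (size 1, align 1) → ends 6
width at 6 (size 16, align 1) → ends 22
within Point: score at 0
6 + 0 = 6

6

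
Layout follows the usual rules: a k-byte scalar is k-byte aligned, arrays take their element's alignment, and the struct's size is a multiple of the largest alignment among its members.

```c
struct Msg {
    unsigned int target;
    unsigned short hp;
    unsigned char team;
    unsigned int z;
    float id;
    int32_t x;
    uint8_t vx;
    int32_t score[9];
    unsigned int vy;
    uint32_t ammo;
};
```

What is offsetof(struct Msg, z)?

target at 0 (size 4, align 4) → ends 4
hp at 4 (size 2, align 2) → ends 6
team at 6 (size 1, align 1) → ends 7
pad 1 to align 4 for z
z at 8 (size 4, align 4) → ends 12

8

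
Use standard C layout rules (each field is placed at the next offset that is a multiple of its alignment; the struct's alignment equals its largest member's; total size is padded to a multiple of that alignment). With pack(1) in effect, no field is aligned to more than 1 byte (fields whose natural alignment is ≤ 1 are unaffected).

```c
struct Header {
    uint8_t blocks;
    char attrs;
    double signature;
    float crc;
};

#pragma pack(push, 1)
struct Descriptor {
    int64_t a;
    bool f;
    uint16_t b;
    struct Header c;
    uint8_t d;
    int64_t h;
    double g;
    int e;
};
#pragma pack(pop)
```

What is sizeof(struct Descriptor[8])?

448

Header: 0..1  blocks  (1B, 1-aligned); 1..2  attrs  (1B, 1-aligned); 2..8  -- padding (6B); 8..16  signature  (8B, 8-aligned); 16..20  crc  (4B, 4-aligned); 20..24  -- tail padding (4B); sizeof = 24, alignof = 8
0..8  a  (8B, 1-aligned)
8..9  f  (1B, 1-aligned)
9..11  b  (2B, 1-aligned)
11..35  c  (24B, 1-aligned)
35..36  d  (1B, 1-aligned)
36..44  h  (8B, 1-aligned)
44..52  g  (8B, 1-aligned)
52..56  e  (4B, 1-aligned)
sizeof = 56, alignof = 1
array of 8: 8 × 56 = 448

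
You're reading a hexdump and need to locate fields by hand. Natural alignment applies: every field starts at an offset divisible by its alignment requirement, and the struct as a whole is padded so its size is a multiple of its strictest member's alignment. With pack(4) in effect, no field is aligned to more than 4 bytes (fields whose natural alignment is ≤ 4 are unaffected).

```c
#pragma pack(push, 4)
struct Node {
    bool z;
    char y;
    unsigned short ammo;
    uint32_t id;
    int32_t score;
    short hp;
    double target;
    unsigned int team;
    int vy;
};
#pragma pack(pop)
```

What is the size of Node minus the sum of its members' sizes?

2

0..1  z  (1B, 1-aligned)
1..2  y  (1B, 1-aligned)
2..4  ammo  (2B, 2-aligned)
4..8  id  (4B, 4-aligned)
8..12  score  (4B, 4-aligned)
12..14  hp  (2B, 2-aligned)
14..16  -- padding (2B)
16..24  target  (8B, 4-aligned)
24..28  team  (4B, 4-aligned)
28..32  vy  (4B, 4-aligned)
sizeof = 32, alignof = 4
data bytes 30, size 32 → padding 2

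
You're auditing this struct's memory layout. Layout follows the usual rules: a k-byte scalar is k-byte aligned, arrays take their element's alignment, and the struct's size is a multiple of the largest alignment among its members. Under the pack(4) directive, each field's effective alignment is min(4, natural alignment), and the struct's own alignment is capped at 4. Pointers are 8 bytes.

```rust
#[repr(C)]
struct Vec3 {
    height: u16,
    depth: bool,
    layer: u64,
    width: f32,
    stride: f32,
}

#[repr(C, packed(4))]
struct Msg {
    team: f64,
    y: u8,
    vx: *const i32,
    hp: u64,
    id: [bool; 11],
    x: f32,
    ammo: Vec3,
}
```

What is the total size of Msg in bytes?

68

Vec3: height at 0 (size 2, align 2) → ends 2; depth at 2 (size 1, align 1) → ends 3; pad 5 to align 8 for layer; layer at 8 (size 8, align 8) → ends 16; width at 16 (size 4, align 4) → ends 20; stride at 20 (size 4, align 4) → ends 24; total 24 bytes, alignment 8
team at 0 (size 8, align 4) → ends 8
y at 8 (size 1, align 1) → ends 9
pad 3 to align 4 for vx
vx at 12 (size 8, align 4) → ends 20
hp at 20 (size 8, align 4) → ends 28
id at 28 (size 11, align 1) → ends 39
pad 1 to align 4 for x
x at 40 (size 4, align 4) → ends 44
ammo at 44 (size 24, align 4) → ends 68
total 68 bytes, alignment 4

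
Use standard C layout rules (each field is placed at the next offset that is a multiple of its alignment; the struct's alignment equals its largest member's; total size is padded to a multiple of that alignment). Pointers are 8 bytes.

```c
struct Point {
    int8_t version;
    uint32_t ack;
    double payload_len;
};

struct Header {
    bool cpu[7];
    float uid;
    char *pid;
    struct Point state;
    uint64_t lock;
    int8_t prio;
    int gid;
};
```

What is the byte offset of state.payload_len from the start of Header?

32

Point: @0: version [1B, align 1] → 1; +3 pad (align 4); @4: ack [4B, align 4] → 8; @8: payload_len [8B, align 8] → 16; size 16, align 8
@0: cpu [7B, align 1] → 7
+1 pad (align 4)
@8: uid [4B, align 4] → 12
+4 pad (align 8)
@16: pid [8B, align 8] → 24
@24: state [16B, align 8] → 40
within Point: payload_len at 8
24 + 8 = 32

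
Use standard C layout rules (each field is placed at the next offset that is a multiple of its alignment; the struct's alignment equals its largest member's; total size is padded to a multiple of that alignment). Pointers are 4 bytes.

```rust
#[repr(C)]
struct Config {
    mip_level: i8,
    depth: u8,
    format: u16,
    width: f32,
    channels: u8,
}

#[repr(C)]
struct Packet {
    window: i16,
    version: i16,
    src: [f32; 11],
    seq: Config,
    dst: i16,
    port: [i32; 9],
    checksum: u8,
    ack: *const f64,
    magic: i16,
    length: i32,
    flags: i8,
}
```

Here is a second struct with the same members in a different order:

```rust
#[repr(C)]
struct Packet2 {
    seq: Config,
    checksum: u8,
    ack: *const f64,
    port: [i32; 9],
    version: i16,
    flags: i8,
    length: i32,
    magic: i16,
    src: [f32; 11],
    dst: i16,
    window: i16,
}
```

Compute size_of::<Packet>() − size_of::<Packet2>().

Config: @0: mip_level [1B, align 1] → 1; @1: depth [1B, align 1] → 2; @2: format [2B, align 2] → 4; @4: width [4B, align 4] → 8; @8: channels [1B, align 1] → 9; +3 tail pad (align 4); size 12, align 4
@0: window [2B, align 2] → 2
@2: version [2B, align 2] → 4
@4: src [44B, align 4] → 48
@48: seq [12B, align 4] → 60
@60: dst [2B, align 2] → 62
+2 pad (align 4)
@64: port [36B, align 4] → 100
@100: checksum [1B, align 1] → 101
+3 pad (align 4)
@104: ack [4B, align 4] → 108
@108: magic [2B, align 2] → 110
+2 pad (align 4)
@112: length [4B, align 4] → 116
@116: flags [1B, align 1] → 117
+3 tail pad (align 4)
size 120, align 4
— Packet2 —
@0: seq [12B, align 4] → 12
@12: checksum [1B, align 1] → 13
+3 pad (align 4)
@16: ack [4B, align 4] → 20
@20: port [36B, align 4] → 56
@56: version [2B, align 2] → 58
@58: flags [1B, align 1] → 59
+1 pad (align 4)
@60: length [4B, align 4] → 64
@64: magic [2B, align 2] → 66
+2 pad (align 4)
@68: src [44B, align 4] → 112
@112: dst [2B, align 2] → 114
@114: window [2B, align 2] → 116
size 116, align 4
120 − 116 = 4

4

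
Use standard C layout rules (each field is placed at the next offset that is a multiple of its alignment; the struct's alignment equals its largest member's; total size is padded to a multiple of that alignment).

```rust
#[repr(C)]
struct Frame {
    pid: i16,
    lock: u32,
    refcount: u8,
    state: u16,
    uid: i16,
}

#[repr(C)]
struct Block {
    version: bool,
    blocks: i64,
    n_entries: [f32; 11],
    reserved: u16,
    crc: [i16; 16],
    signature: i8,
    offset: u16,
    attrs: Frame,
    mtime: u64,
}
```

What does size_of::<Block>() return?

128 bytes

Frame: @0: pid [2B, align 2] → 2; +2 pad (align 4); @4: lock [4B, align 4] → 8; @8: refcount [1B, align 1] → 9; +1 pad (align 2); @10: state [2B, align 2] → 12; @12: uid [2B, align 2] → 14; +2 tail pad (align 4); size 16, align 4
@0: version [1B, align 1] → 1
+7 pad (align 8)
@8: blocks [8B, align 8] → 16
@16: n_entries [44B, align 4] → 60
@60: reserved [2B, align 2] → 62
@62: crc [32B, align 2] → 94
@94: signature [1B, align 1] → 95
+1 pad (align 2)
@96: offset [2B, align 2] → 98
+2 pad (align 4)
@100: attrs [16B, align 4] → 116
+4 pad (align 8)
@120: mtime [8B, align 8] → 128
size 128, align 8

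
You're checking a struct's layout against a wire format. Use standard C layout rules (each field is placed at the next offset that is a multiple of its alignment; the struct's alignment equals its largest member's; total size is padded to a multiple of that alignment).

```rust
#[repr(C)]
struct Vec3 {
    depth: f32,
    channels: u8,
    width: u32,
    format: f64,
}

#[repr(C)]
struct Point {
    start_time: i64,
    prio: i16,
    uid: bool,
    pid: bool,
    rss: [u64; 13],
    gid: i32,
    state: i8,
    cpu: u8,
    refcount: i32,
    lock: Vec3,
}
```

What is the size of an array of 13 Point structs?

2080

Vec3: 0..4  depth  (4B, 4-aligned); 4..5  channels  (1B, 1-aligned); 5..8  -- padding (3B); 8..12  width  (4B, 4-aligned); 12..16  -- padding (4B); 16..24  format  (8B, 8-aligned); sizeof = 24, alignof = 8
0..8  start_time  (8B, 8-aligned)
8..10  prio  (2B, 2-aligned)
10..11  uid  (1B, 1-aligned)
11..12  pid  (1B, 1-aligned)
12..16  -- padding (4B)
16..120  rss  (104B, 8-aligned)
120..124  gid  (4B, 4-aligned)
124..125  state  (1B, 1-aligned)
125..126  cpu  (1B, 1-aligned)
126..128  -- padding (2B)
128..132  refcount  (4B, 4-aligned)
132..136  -- padding (4B)
136..160  lock  (24B, 8-aligned)
sizeof = 160, alignof = 8
array of 13: 13 × 160 = 2080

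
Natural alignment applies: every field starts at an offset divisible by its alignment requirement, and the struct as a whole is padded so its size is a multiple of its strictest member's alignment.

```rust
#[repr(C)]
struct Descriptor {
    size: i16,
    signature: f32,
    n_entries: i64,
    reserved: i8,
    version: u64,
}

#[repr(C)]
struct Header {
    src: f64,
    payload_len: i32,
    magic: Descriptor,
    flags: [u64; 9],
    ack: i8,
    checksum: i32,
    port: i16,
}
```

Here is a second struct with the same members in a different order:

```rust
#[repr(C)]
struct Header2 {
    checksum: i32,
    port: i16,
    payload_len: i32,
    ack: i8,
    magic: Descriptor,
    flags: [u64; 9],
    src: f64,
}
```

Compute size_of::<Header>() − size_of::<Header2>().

8

Descriptor: @0: size [2B, align 2] → 2; +2 pad (align 4); @4: signature [4B, align 4] → 8; @8: n_entries [8B, align 8] → 16; @16: reserved [1B, align 1] → 17; +7 pad (align 8); @24: version [8B, align 8] → 32; size 32, align 8
@0: src [8B, align 8] → 8
@8: payload_len [4B, align 4] → 12
+4 pad (align 8)
@16: magic [32B, align 8] → 48
@48: flags [72B, align 8] → 120
@120: ack [1B, align 1] → 121
+3 pad (align 4)
@124: checksum [4B, align 4] → 128
@128: port [2B, align 2] → 130
+6 tail pad (align 8)
size 136, align 8
— Header2 —
@0: checksum [4B, align 4] → 4
@4: port [2B, align 2] → 6
+2 pad (align 4)
@8: payload_len [4B, align 4] → 12
@12: ack [1B, align 1] → 13
+3 pad (align 8)
@16: magic [32B, align 8] → 48
@48: flags [72B, align 8] → 120
@120: src [8B, align 8] → 128
size 128, align 8
136 − 128 = 8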